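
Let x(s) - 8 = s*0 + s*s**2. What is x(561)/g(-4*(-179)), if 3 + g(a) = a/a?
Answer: -176558489/2 ≈ -8.8279e+7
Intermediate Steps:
x(s) = 8 + s**3 (x(s) = 8 + (s*0 + s*s**2) = 8 + (0 + s**3) = 8 + s**3)
g(a) = -2 (g(a) = -3 + a/a = -3 + 1 = -2)
x(561)/g(-4*(-179)) = (8 + 561**3)/(-2) = (8 + 176558481)*(-1/2) = 176558489*(-1/2) = -176558489/2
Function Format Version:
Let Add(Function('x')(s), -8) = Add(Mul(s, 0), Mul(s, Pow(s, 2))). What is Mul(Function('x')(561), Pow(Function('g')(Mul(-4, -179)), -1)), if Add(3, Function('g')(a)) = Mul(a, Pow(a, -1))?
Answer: Rational(-176558489, 2) ≈ -8.8279e+7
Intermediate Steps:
Function('x')(s) = Add(8, Pow(s, 3)) (Function('x')(s) = Add(8, Add(Mul(s, 0), Mul(s, Pow(s, 2)))) = Add(8, Add(0, Pow(s, 3))) = Add(8, Pow(s, 3)))
Function('g')(a) = -2 (Function('g')(a) = Add(-3, Mul(a, Pow(a, -1))) = Add(-3, 1) = -2)
Mul(Function('x')(561), Pow(Function('g')(Mul(-4, -179)), -1)) = Mul(Add(8, Pow(561, 3)), Pow(-2, -1)) = Mul(Add(8, 176558481), Rational(-1, 2)) = Mul(176558489, Rational(-1, 2)) = Rational(-176558489, 2)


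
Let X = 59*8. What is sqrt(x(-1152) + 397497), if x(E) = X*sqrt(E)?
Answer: sqrt(397497 + 11328*I*sqrt(2)) ≈ 630.6 + 12.7*I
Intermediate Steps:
X = 472
x(E) = 472*sqrt(E)
sqrt(x(-1152) + 397497) = sqrt(472*sqrt(-1152) + 397497) = sqrt(472*(24*I*sqrt(2)) + 397497) = sqrt(11328*I*sqrt(2) + 397497) = sqrt(397497 + 11328*I*sqrt(2))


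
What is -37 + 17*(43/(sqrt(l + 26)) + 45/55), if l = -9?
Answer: -254/11 + 43*sqrt(17) ≈ 154.20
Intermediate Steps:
-37 + 17*(43/(sqrt(l + 26)) + 45/55) = -37 + 17*(43/(sqrt(-9 + 26)) + 45/55) = -37 + 17*(43/(sqrt(17)) + 45*(1/55)) = -37 + 17*(43*(sqrt(17)/17) + 9/11) = -37 + 17*(43*sqrt(17)/17 + 9/11) = -37 + 17*(9/11 + 43*sqrt(17)/17) = -37 + (153/11 + 43*sqrt(17)) = -254/11 + 43*sqrt(17)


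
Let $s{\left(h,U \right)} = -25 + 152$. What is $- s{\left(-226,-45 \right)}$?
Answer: $-127$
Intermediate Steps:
$s{\left(h,U \right)} = 127$
$- s{\left(-226,-45 \right)} = \left(-1\right) 127 = -127$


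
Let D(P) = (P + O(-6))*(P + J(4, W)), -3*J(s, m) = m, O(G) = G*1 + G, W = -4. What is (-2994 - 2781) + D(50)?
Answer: -11473/3 ≈ -3824.3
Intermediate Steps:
O(G) = 2*G (O(G) = G + G = 2*G)
J(s, m) = -m/3
D(P) = (-12 + P)*(4/3 + P) (D(P) = (P + 2*(-6))*(P - ⅓*(-4)) = (P - 12)*(P + 4/3) = (-12 + P)*(4/3 + P))
(-2994 - 2781) + D(50) = (-2994 - 2781) + (-16 + 50² - 32/3*50) = -5775 + (-16 + 2500 - 1600/3) = -5775 + 5852/3 = -11473/3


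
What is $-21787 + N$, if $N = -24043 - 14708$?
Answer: $-60538$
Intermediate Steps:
$N = -38751$
$-21787 + N = -21787 - 38751 = -60538$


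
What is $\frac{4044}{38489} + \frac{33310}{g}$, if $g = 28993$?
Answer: $\frac{1399316282}{1115911577} \approx 1.254$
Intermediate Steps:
$\frac{4044}{38489} + \frac{33310}{g} = \frac{4044}{38489} + \frac{33310}{28993} = \frac{1399316282}{1115911577}$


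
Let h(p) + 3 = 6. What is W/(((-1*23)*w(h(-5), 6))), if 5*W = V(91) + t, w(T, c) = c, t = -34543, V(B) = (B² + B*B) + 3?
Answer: 8989/345 ≈ 26.055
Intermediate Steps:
V(B) = 3 + 2*B² (V(B) = (B² + B²) + 3 = 2*B² + 3 = 3 + 2*B²)
h(p) = 3 (h(p) = -3 + 6 = 3)
W = -17978/5 (W = ((3 + 2*91²) - 34543)/5 = ((3 + 2*8281) - 34543)/5 = ((3 + 16562) - 34543)/5 = (16565 - 34543)/5 = (⅕)*(-17978) = -17978/5 ≈ -3595.6)
W/(((-1*23)*w(h(-5), 6))) = -17978/(5*(-1*23*6)) = -17978/(5*((-23*6))) = -17978/5/(-138) = -17978/5*(-1/138) = 8989/345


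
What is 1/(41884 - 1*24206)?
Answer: 1/17678 ≈ 5.6567e-5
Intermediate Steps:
1/(41884 - 1*24206) = 1/(41884 - 24206) = 1/17678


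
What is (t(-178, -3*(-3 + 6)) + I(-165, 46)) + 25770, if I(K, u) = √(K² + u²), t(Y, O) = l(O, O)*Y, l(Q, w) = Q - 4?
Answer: 28084 + √29341 ≈ 28255.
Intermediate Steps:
l(Q, w) = -4 + Q
t(Y, O) = Y*(-4 + O) (t(Y, O) = (-4 + O)*Y = Y*(-4 + O))
(t(-178, -3*(-3 + 6)) + I(-165, 46)) + 25770 = (-178*(-4 - 3*(-3 + 6)) + √((-165)² + 46²)) + 25770 = (-178*(-4 - 3*3) + √(27225 + 2116)) + 25770 = (-178*(-4 - 9) + √29341) + 25770 = (-178*(-13) + √29341) + 25770 = (2314 + √29341) + 25770 = 28084 + √29341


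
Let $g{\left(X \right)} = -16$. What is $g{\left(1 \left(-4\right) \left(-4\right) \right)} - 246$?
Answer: $-262$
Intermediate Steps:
$g{\left(1 \left(-4\right) \left(-4\right) \right)} - 246 = -16 - 246 = -262$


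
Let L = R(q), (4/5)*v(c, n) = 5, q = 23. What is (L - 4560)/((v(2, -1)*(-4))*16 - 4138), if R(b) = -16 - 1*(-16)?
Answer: 2280/2269 ≈ 1.0048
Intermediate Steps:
R(b) = 0 (R(b) = -16 + 16 = 0)
v(c, n) = 25/4 (v(c, n) = (5/4)*5 = 25/4)
L = 0
(L - 4560)/((v(2, -1)*(-4))*16 - 4138) = (0 - 4560)/(((25/4)*(-4))*16 - 4138) = -4560/(-25*16 - 4138) = -4560/(-400 - 4138) = -4560/(-4538) = -4560*(-1/4538) = 2280/2269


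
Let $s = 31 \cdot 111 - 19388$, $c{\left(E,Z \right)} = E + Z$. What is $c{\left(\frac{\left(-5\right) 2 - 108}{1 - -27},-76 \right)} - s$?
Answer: $\frac{222135}{14} \approx 15867.0$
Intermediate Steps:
$s = -15947$ ($s = 3441 - 19388 = -15947$)
$c{\left(\frac{\left(-5\right) 2 - 108}{1 - -27},-76 \right)} - s = \left(\frac{\left(-5\right) 2 - 108}{1 - -27} - 76\right) - -15947 = \left(\frac{-10 - 108}{1 + 27} - 76\right) + 15947 = \left(- \frac{118}{28} - 76\right) + 15947 = \left(\left(-118\right) \frac{1}{28} - 76\right) + 15947 = \left(- \frac{59}{14} - 76\right) + 15947 = - \frac{1123}{14} + 15947 = \frac{222135}{14}$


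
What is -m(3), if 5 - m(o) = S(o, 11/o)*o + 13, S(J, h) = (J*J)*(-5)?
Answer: -127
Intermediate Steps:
S(J, h) = -5*J**2 (S(J, h) = J**2*(-5) = -5*J**2)
m(o) = -8 + 5*o**3 (m(o) = 5 - ((-5*o**2)*o + 13) = 5 - (-5*o**3 + 13) = 5 - (13 - 5*o**3) = 5 + (-13 + 5*o**3) = -8 + 5*o**3)
-m(3) = -(-8 + 5*3**3) = -(-8 + 5*27) = -(-8 + 135) = -1*127 = -127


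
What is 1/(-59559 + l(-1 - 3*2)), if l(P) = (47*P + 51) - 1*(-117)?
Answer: -1/59720 ≈ -1.6745e-5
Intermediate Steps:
l(P) = 168 + 47*P (l(P) = (51 + 47*P) + 117 = 168 + 47*P)
1/(-59559 + l(-1 - 3*2)) = 1/(-59559 + (168 + 47*(-1 - 3*2))) = 1/(-59559 + (168 + 47*(-1 - 6))) = 1/(-59559 + (168 + 47*(-7))) = 1/(-59559 + (168 - 329)) = 1/(-59559 - 161) = 1/(-59720) = -1/59720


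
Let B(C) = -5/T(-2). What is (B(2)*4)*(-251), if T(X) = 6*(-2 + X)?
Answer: -1255/6 ≈ -209.17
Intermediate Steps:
T(X) = -12 + 6*X
B(C) = 5/24 (B(C) = -5/(-12 + 6*(-2)) = -5/(-12 - 12) = -5/(-24) = -5*(-1/24) = 5/24)
(B(2)*4)*(-251) = ((5/24)*4)*(-251) = (5/6)*(-251) = -1255/6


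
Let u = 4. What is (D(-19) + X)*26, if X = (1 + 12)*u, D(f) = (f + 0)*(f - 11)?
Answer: 16172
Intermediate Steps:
D(f) = f*(-11 + f)
X = 52 (X = (1 + 12)*4 = 13*4 = 52)
(D(-19) + X)*26 = (-19*(-11 - 19) + 52)*26 = (-19*(-30) + 52)*26 = (570 + 52)*26 = 622*26 = 16172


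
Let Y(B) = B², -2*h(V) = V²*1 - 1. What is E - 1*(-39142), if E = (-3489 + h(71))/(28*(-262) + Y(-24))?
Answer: 264605929/6760 ≈ 39143.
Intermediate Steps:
h(V) = ½ - V²/2 (h(V) = -(V²*1 - 1)/2 = -(V² - 1)/2 = -(-1 + V²)/2 = ½ - V²/2)
E = 6009/6760 (E = (-3489 + (½ - ½*71²))/(28*(-262) + (-24)²) = (-3489 + (½ - ½*5041))/(-7336 + 576) = (-3489 + (½ - 5041/2))/(-6760) = (-3489 - 2520)*(-1/6760) = -6009*(-1/6760) = 6009/6760 ≈ 0.88891)
E - 1*(-39142) = 6009/6760 - 1*(-39142) = 6009/6760 + 39142 = 264605929/6760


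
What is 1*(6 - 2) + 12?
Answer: 16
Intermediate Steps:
1*(6 - 2) + 12 = 1*4 + 12 = 4 + 12 = 16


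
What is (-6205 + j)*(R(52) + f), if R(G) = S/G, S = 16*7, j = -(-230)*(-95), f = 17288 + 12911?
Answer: -11014813825/13 ≈ -8.4729e+8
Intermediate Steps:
f = 30199
j = -21850 (j = -1*21850 = -21850)
S = 112
R(G) = 112/G
(-6205 + j)*(R(52) + f) = (-6205 - 21850)*(112/52 + 30199) = -28055*(112*(1/52) + 30199) = -28055*(28/13 + 30199) = -28055*392615/13 = -11014813825/13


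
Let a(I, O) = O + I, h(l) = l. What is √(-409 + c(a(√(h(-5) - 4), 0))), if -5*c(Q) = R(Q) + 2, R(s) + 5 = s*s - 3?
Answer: I*√406 ≈ 20.149*I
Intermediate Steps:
R(s) = -8 + s² (R(s) = -5 + (s*s - 3) = -5 + (s² - 3) = -5 + (-3 + s²) = -8 + s²)
a(I, O) = I + O
c(Q) = 6/5 - Q²/5 (c(Q) = -((-8 + Q²) + 2)/5 = -(-6 + Q²)/5 = 6/5 - Q²/5)
√(-409 + c(a(√(h(-5) - 4), 0))) = √(-409 + (6/5 - (√(-5 - 4) + 0)²/5)) = √(-409 + (6/5 - (√(-9) + 0)²/5)) = √(-409 + (6/5 - (3*I + 0)²/5)) = √(-409 + (6/5 - (3*I)²/5)) = √(-409 + (6/5 - ⅕*(-9))) = √(-409 + (6/5 + 9/5)) = √(-409 + 3) = √(-406) = I*√406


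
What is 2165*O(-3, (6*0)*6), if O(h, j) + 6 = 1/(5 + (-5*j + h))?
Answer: -23815/2 ≈ -11908.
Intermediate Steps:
O(h, j) = -6 + 1/(5 + h - 5*j) (O(h, j) = -6 + 1/(5 + (-5*j + h)) = -6 + 1/(5 + (h - 5*j)) = -6 + 1/(5 + h - 5*j))
2165*O(-3, (6*0)*6) = 2165*((-29 - 6*(-3) + 30*((6*0)*6))/(5 - 3 - 5*6*0*6)) = 2165*((-29 + 18 + 30*(0*6))/(5 - 3 - 0*6)) = 2165*((-29 + 18 + 30*0)/(5 - 3 - 5*0)) = 2165*((-29 + 18 + 0)/(5 - 3 + 0)) = 2165*(-11/2) = -23815/2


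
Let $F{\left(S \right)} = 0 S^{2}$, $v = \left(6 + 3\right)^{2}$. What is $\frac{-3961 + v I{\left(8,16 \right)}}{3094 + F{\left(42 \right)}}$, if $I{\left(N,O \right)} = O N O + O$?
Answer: $\frac{163223}{3094} \approx 52.755$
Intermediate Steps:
$I{\left(N,O \right)} = O + N O^{2}$ ($I{\left(N,O \right)} = N O O + O = N O^{2} + O = O + N O^{2}$)
$v = 81$ ($v = 9^{2} = 81$)
$F{\left(S \right)} = 0$
$\frac{-3961 + v I{\left(8,16 \right)}}{3094 + F{\left(42 \right)}} = \frac{-3961 + 81 \cdot 16 \left(1 + 8 \cdot 16\right)}{3094 + 0} = \frac{-3961 + 81 \cdot 16 \left(1 + 128\right)}{3094} = \left(-3961 + 81 \cdot 16 \cdot 129\right) \frac{1}{3094} = \left(-3961 + 81 \cdot 2064\right) \frac{1}{3094} = \left(-3961 + 167184\right) \frac{1}{3094} = 163223 \cdot \frac{1}{3094} = \frac{163223}{3094}$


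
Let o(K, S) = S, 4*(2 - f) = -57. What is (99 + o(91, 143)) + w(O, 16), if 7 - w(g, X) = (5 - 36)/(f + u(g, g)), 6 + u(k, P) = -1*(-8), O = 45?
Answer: 18301/73 ≈ 250.70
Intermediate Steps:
f = 65/4 (f = 2 - ¼*(-57) = 2 + 57/4 = 65/4 ≈ 16.250)
u(k, P) = 2 (u(k, P) = -6 - 1*(-8) = -6 + 8 = 2)
w(g, X) = 635/73 (w(g, X) = 7 - (5 - 36)/(65/4 + 2) = 7 - (-31)/73/4 = 7 - (-31)*4/73 = 7 - 1*(-124/73) = 7 + 124/73 = 635/73)
(99 + o(91, 143)) + w(O, 16) = (99 + 143) + 635/73 = 242 + 635/73 = 18301/73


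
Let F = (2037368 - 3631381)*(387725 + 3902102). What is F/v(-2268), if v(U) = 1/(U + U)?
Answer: 31017349466086536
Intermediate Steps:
v(U) = 1/(2*U)
F = -6838040005751 (F = -1594013*4289827 = -6838040005751)
F/v(-2268) = -6838040005751/((1/2)/(-2268)) = -6838040005751/((1/2)*(-1/2268)) = -6838040005751/(-1/4536) = -6838040005751*(-4536) = 31017349466086536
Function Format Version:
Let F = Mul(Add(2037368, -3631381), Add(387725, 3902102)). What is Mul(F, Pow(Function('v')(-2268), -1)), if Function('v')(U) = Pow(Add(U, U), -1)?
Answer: 31017349466086536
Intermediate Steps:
Function('v')(U) = Mul(Rational(1, 2), Pow(U, -1)) (Function('v')(U) = Pow(Mul(2, U), -1) = Mul(Rational(1, 2), Pow(U, -1)))
F = -6838040005751 (F = Mul(-1594013, 4289827) = -6838040005751)
Mul(F, Pow(Function('v')(-2268), -1)) = Mul(-6838040005751, Pow(Mul(Rational(1, 2), Pow(-2268, -1)), -1)) = Mul(-6838040005751, Pow(Mul(Rational(1, 2), Rational(-1, 2268)), -1)) = Mul(-6838040005751, Pow(Rational(-1, 4536), -1)) = Mul(-6838040005751, -4536) = 31017349466086536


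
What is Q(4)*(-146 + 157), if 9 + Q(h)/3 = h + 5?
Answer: 0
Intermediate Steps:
Q(h) = -12 + 3*h (Q(h) = -27 + 3*(h + 5) = -27 + 3*(5 + h) = -27 + (15 + 3*h) = -12 + 3*h)
Q(4)*(-146 + 157) = (-12 + 3*4)*(-146 + 157) = (-12 + 12)*11 = 0*11 = 0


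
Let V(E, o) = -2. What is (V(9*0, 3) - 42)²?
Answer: 1936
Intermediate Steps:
(V(9*0, 3) - 42)² = (-2 - 42)² = (-44)² = 1936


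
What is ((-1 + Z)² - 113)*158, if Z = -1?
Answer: -17222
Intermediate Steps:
((-1 + Z)² - 113)*158 = ((-1 - 1)² - 113)*158 = ((-2)² - 113)*158 = (4 - 113)*158 = -109*158 = -17222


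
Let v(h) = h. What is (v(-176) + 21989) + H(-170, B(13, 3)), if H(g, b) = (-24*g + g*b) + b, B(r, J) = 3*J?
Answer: 24372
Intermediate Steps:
H(g, b) = b - 24*g + b*g (H(g, b) = (-24*g + b*g) + b = b - 24*g + b*g)
(v(-176) + 21989) + H(-170, B(13, 3)) = (-176 + 21989) + (3*3 - 24*(-170) + (3*3)*(-170)) = 21813 + (9 + 4080 + 9*(-170)) = 21813 + (9 + 4080 - 1530) = 21813 + 2559 = 24372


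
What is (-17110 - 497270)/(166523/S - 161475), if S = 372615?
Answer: 95832851850/30083920301 ≈ 3.1855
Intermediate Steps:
(-17110 - 497270)/(166523/S - 161475) = (-17110 - 497270)/(166523/372615 - 161475) = -514380/(166523*(1/372615) - 161475) = -514380/(166523/372615 - 161475) = -514380/(-60167840602/372615) = -514380*(-372615/60167840602) = 95832851850/30083920301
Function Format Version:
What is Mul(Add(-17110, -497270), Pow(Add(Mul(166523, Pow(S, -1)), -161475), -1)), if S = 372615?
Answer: Rational(95832851850, 30083920301) ≈ 3.1855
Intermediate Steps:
Mul(Add(-17110, -497270), Pow(Add(Mul(166523, Pow(S, -1)), -161475), -1)) = Mul(Add(-17110, -497270), Pow(Add(Mul(166523, Pow(372615, -1)), -161475), -1)) = Mul(-514380, Pow(Add(Mul(166523, Rational(1, 372615)), -161475), -1)) = Mul(-514380, Pow(Add(Rational(166523, 372615), -161475), -1)) = Mul(-514380, Pow(Rational(-60167840602, 372615), -1)) = Mul(-514380, Rational(-372615, 60167840602)) = Rational(95832851850, 30083920301)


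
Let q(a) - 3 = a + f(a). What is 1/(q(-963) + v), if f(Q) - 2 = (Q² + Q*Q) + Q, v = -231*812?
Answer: 1/1665245 ≈ 6.0051e-7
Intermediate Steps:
v = -187572
f(Q) = 2 + Q + 2*Q² (f(Q) = 2 + ((Q² + Q*Q) + Q) = 2 + ((Q² + Q²) + Q) = 2 + (2*Q² + Q) = 2 + (Q + 2*Q²) = 2 + Q + 2*Q²)
q(a) = 5 + 2*a + 2*a² (q(a) = 3 + (a + (2 + a + 2*a²)) = 3 + (2 + 2*a + 2*a²) = 5 + 2*a + 2*a²)
1/(q(-963) + v) = 1/((5 + 2*(-963) + 2*(-963)²) - 187572) = 1/((5 - 1926 + 2*927369) - 187572) = 1/((5 - 1926 + 1854738) - 187572) = 1/(1852817 - 187572) = 1/1665245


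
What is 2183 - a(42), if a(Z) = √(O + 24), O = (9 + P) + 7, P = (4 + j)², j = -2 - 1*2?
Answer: 2183 - 2*√10 ≈ 2176.7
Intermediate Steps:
j = -4 (j = -2 - 2 = -4)
P = 0 (P = (4 - 4)² = 0² = 0)
O = 16 (O = (9 + 0) + 7 = 9 + 7 = 16)
a(Z) = 2*√10 (a(Z) = √(16 + 24) = √40 = 2*√10)
2183 - a(42) = 2183 - 2*√10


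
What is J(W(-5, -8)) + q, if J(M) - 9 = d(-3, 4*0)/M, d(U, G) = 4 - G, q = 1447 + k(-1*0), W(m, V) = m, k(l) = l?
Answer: 7276/5 ≈ 1455.2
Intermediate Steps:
q = 1447 (q = 1447 - 1*0 = 1447 + 0 = 1447)
J(M) = 9 + 4/M (J(M) = 9 + (4 - 4*0)/M = 9 + (4 - 1*0)/M = 9 + (4 + 0)/M = 9 + 4/M)
J(W(-5, -8)) + q = (9 + 4/(-5)) + 1447 = (9 + 4*(-⅕)) + 1447 = (9 - ⅘) + 1447 = 41/5 + 1447 = 7276/5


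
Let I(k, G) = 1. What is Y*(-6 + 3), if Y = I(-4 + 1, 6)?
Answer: -3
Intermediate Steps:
Y = 1
Y*(-6 + 3) = 1*(-6 + 3) = 1*(-3) = -3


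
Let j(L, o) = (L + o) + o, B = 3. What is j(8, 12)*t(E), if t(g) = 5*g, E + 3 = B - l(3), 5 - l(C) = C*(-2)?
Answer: -1760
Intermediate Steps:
l(C) = 5 + 2*C (l(C) = 5 - C*(-2) = 5 - (-2)*C = 5 + 2*C)
j(L, o) = L + 2*o
E = -11 (E = -3 + (3 - (5 + 2*3)) = -3 + (3 - (5 + 6)) = -3 + (3 - 1*11) = -3 + (3 - 11) = -3 - 8 = -11)
j(8, 12)*t(E) = (8 + 2*12)*(5*(-11)) = (8 + 24)*(-55) = 32*(-55) = -1760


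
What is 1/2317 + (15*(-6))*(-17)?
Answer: 3545011/2317 ≈ 1530.0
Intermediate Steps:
1/2317 + (15*(-6))*(-17) = 1/2317 - 90*(-17) = 1/2317 + 1530 = 3545011/2317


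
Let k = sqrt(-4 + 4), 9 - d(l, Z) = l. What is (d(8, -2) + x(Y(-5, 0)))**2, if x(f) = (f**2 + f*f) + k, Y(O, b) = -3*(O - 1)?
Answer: 421201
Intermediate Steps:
Y(O, b) = 3 - 3*O (Y(O, b) = -3*(-1 + O) = 3 - 3*O)
d(l, Z) = 9 - l
k = 0 (k = sqrt(0) = 0)
x(f) = 2*f**2 (x(f) = (f**2 + f*f) + 0 = (f**2 + f**2) + 0 = 2*f**2 + 0 = 2*f**2)
(d(8, -2) + x(Y(-5, 0)))**2 = ((9 - 1*8) + 2*(3 - 3*(-5))**2)**2 = ((9 - 8) + 2*(3 + 15)**2)**2 = (1 + 2*18**2)**2 = (1 + 2*324)**2 = (1 + 648)**2 = 649**2 = 421201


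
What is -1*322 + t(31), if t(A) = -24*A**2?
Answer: -23386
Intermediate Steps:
-1*322 + t(31) = -1*322 - 24*31**2 = -322 - 24*961 = -322 - 23064 = -23386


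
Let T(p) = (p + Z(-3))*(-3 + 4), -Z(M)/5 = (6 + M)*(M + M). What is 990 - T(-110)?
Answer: 1010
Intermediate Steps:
Z(M) = -10*M*(6 + M) (Z(M) = -5*(6 + M)*(M + M) = -5*(6 + M)*2*M = -10*M*(6 + M))
T(p) = 90 + p (T(p) = (p - 10*(-3)*(6 - 3))*(-3 + 4) = (p - 10*(-3)*3)*1 = (p + 90)*1 = (90 + p)*1 = 90 + p)
990 - T(-110) = 990 - (90 - 110) = 990 - 1*(-20) = 990 + 20 = 1010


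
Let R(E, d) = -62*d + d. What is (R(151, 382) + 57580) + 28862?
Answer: 63140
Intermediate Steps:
R(E, d) = -61*d
(R(151, 382) + 57580) + 28862 = (-61*382 + 57580) + 28862 = (-23302 + 57580) + 28862 = 34278 + 28862 = 63140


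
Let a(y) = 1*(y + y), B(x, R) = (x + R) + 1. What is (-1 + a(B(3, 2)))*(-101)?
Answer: -1111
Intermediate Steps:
B(x, R) = 1 + R + x (B(x, R) = (R + x) + 1 = 1 + R + x)
a(y) = 2*y (a(y) = 1*(2*y) = 2*y)
(-1 + a(B(3, 2)))*(-101) = (-1 + 2*(1 + 2 + 3))*(-101) = (-1 + 2*6)*(-101) = (-1 + 12)*(-101) = 11*(-101) = -1111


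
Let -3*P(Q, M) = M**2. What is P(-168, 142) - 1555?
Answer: -24829/3 ≈ -8276.3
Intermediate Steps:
P(Q, M) = -M**2/3
P(-168, 142) - 1555 = -1/3*142**2 - 1555 = -1/3*20164 - 1555 = -20164/3 - 1555 = -24829/3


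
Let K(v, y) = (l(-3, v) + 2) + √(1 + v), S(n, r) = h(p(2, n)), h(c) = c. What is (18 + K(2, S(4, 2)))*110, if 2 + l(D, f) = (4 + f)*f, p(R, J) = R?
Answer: 3300 + 110*√3 ≈ 3490.5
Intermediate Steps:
l(D, f) = -2 + f*(4 + f) (l(D, f) = -2 + (4 + f)*f = -2 + f*(4 + f))
S(n, r) = 2
K(v, y) = v² + √(1 + v) + 4*v (K(v, y) = ((-2 + v² + 4*v) + 2) + √(1 + v) = (v² + 4*v) + √(1 + v) = v² + √(1 + v) + 4*v)
(18 + K(2, S(4, 2)))*110 = (18 + (2² + √(1 + 2) + 4*2))*110 = (18 + (4 + √3 + 8))*110 = (18 + (12 + √3))*110 = (30 + √3)*110 = 3300 + 110*√3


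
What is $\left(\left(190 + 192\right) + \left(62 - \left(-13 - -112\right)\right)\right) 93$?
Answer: $32085$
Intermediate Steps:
$\left(\left(190 + 192\right) + \left(62 - \left(-13 - -112\right)\right)\right) 93 = \left(382 + \left(62 - \left(-13 + 112\right)\right)\right) 93 = \left(382 + \left(62 - 99\right)\right) 93 = \left(382 - 37\right) 93 = 345 \cdot 93 = 32085$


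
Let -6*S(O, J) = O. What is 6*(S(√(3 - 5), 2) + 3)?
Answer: 18 - I*√2 ≈ 18.0 - 1.4142*I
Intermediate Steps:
S(O, J) = -O/6
6*(S(√(3 - 5), 2) + 3) = 6*(-√(3 - 5)/6 + 3) = 6*(-I*√2/6 + 3) = 6*(3 - I*√2/6) = 18 - I*√2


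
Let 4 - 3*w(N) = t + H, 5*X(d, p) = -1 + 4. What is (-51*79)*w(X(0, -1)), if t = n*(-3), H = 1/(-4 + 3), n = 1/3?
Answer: -8058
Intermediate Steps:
n = 1/3 ≈ 0.33333
H = -1 (H = 1/(-1) = -1)
t = -1 (t = (1/3)*(-3) = -1)
X(d, p) = 3/5 (X(d, p) = (-1 + 4)/5 = (1/5)*3 = 3/5)
w(N) = 2 (w(N) = 4/3 - (-1 - 1)/3 = 4/3 - 1/3*(-2) = 4/3 + 2/3 = 2)
(-51*79)*w(X(0, -1)) = -51*79*2 = -4029*2 = -8058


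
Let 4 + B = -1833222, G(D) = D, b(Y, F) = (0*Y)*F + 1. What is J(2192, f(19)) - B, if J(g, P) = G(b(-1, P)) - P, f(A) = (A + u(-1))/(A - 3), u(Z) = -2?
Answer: 29331615/16 ≈ 1.8332e+6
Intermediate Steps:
b(Y, F) = 1 (b(Y, F) = 0*F + 1 = 0 + 1 = 1)
f(A) = (-2 + A)/(-3 + A) (f(A) = (A - 2)/(A - 3) = (-2 + A)/(-3 + A))
J(g, P) = 1 - P
B = -1833226 (B = -4 - 1833222 = -1833226)
J(2192, f(19)) - B = (1 - (-2 + 19)/(-3 + 19)) - 1*(-1833226) = (1 - 17/16) + 1833226 = -1/16 + 1833226 = 29331615/16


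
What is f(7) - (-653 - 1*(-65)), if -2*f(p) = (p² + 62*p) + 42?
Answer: 651/2 ≈ 325.50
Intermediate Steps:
f(p) = -21 - 31*p - p²/2 (f(p) = -((p² + 62*p) + 42)/2 = -(42 + p² + 62*p)/2 = -21 - 31*p - p²/2)
f(7) - (-653 - 1*(-65)) = (-21 - 31*7 - ½*7²) - (-653 - 1*(-65)) = (-21 - 217 - ½*49) - (-653 + 65) = (-21 - 217 - 49/2) - 1*(-588) = -525/2 + 588 = 651/2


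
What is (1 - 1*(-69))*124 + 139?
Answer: 8819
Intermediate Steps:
(1 - 1*(-69))*124 + 139 = (1 + 69)*124 + 139 = 70*124 + 139 = 8680 + 139 = 8819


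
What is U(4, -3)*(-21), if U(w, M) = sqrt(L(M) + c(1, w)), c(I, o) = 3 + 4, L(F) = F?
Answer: -42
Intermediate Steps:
c(I, o) = 7
U(w, M) = sqrt(7 + M) (U(w, M) = sqrt(M + 7) = sqrt(7 + M))
U(4, -3)*(-21) = sqrt(7 - 3)*(-21) = sqrt(4)*(-21) = 2*(-21) = -42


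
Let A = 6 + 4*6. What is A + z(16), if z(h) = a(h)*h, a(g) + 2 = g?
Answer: 254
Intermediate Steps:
a(g) = -2 + g
A = 30 (A = 6 + 24 = 30)
z(h) = h*(-2 + h) (z(h) = (-2 + h)*h = h*(-2 + h))
A + z(16) = 30 + 16*(-2 + 16) = 30 + 16*14 = 30 + 224 = 254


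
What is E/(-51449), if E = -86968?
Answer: 86968/51449 ≈ 1.6904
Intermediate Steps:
E/(-51449) = -86968/(-51449) = -86968*(-1/51449) = 86968/51449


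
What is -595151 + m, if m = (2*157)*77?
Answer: -570973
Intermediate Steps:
m = 24178 (m = 314*77 = 24178)
-595151 + m = -595151 + 24178 = -570973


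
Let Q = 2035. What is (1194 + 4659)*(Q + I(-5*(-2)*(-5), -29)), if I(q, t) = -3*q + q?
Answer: 12496155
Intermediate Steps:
I(q, t) = -2*q
(1194 + 4659)*(Q + I(-5*(-2)*(-5), -29)) = (1194 + 4659)*(2035 - 2*(-5*(-2))*(-5)) = 5853*(2035 - 20*(-5)) = 5853*(2035 - 2*(-50)) = 5853*(2035 + 100) = 5853*2135 = 12496155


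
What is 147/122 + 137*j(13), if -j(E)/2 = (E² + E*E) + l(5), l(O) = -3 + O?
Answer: -11365373/122 ≈ -93159.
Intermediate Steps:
j(E) = -4 - 4*E² (j(E) = -2*((E² + E*E) + (-3 + 5)) = -2*((E² + E²) + 2) = -2*(2*E² + 2) = -2*(2 + 2*E²) = -4 - 4*E²)
147/122 + 137*j(13) = 147/122 + 137*(-4 - 4*13²) = 147*(1/122) + 137*(-4 - 4*169) = 147/122 + 137*(-4 - 676) = 147/122 + 137*(-680) = 147/122 - 93160 = -11365373/122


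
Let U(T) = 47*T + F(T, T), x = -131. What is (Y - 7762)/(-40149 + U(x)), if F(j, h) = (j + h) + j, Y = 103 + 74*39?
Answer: 4773/46699 ≈ 0.10221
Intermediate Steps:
Y = 2989 (Y = 103 + 2886 = 2989)
F(j, h) = h + 2*j (F(j, h) = (h + j) + j = h + 2*j)
U(T) = 50*T (U(T) = 47*T + (T + 2*T) = 47*T + 3*T = 50*T)
(Y - 7762)/(-40149 + U(x)) = (2989 - 7762)/(-40149 + 50*(-131)) = -4773/(-40149 - 6550) = -4773/(-46699) = -4773*(-1/46699) = 4773/46699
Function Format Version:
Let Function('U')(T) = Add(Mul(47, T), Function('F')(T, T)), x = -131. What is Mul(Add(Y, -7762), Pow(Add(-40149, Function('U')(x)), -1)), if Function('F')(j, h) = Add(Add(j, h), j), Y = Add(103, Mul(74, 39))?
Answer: Rational(4773, 46699) ≈ 0.10221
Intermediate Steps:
Y = 2989 (Y = Add(103, 2886) = 2989)
Function('F')(j, h) = Add(h, Mul(2, j)) (Function('F')(j, h) = Add(Add(h, j), j) = Add(h, Mul(2, j)))
Function('U')(T) = Mul(50, T) (Function('U')(T) = Add(Mul(47, T), Add(T, Mul(2, T))) = Add(Mul(47, T), Mul(3, T)) = Mul(50, T))
Mul(Add(Y, -7762), Pow(Add(-40149, Function('U')(x)), -1)) = Mul(Add(2989, -7762), Pow(Add(-40149, Mul(50, -131)), -1)) = Mul(-4773, Pow(Add(-40149, -6550), -1)) = Mul(-4773, Pow(-46699, -1)) = Mul(-4773, Rational(-1, 46699)) = Rational(4773, 46699)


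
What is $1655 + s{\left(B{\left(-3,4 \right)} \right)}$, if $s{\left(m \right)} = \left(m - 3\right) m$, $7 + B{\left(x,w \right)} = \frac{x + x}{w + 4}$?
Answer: $\frac{27813}{16} \approx 1738.3$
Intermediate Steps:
$B{\left(x,w \right)} = -7 + \frac{2 x}{4 + w}$ ($B{\left(x,w \right)} = -7 + \frac{x + x}{w + 4} = -7 + \frac{2 x}{4 + w}$)
$s{\left(m \right)} = m \left(-3 + m\right)$ ($s{\left(m \right)} = \left(-3 + m\right) m = m \left(-3 + m\right)$)
$1655 + s{\left(B{\left(-3,4 \right)} \right)} = 1655 + \frac{-28 - 28 + 2 \left(-3\right)}{4 + 4} \left(-3 + \frac{-28 - 28 + 2 \left(-3\right)}{4 + 4}\right) = 1655 + \frac{-28 - 28 - 6}{8} \left(-3 + \frac{-28 - 28 - 6}{8}\right) = 1655 + \frac{1}{8} \left(-62\right) \left(-3 + \frac{1}{8} \left(-62\right)\right) = 1655 - \frac{31 \left(-3 - \frac{31}{4}\right)}{4} = 1655 - - \frac{1333}{16} = 1655 + \frac{1333}{16} = \frac{27813}{16}$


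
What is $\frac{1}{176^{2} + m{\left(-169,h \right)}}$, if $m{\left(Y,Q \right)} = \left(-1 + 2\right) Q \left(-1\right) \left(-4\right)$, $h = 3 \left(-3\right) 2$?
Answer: $\frac{1}{30904} \approx 3.2358 \cdot 10^{-5}$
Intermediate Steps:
$h = -18$ ($h = \left(-9\right) 2 = -18$)
$m{\left(Y,Q \right)} = 4 Q$ ($m{\left(Y,Q \right)} = 1 Q \left(-1\right) \left(-4\right) = Q \left(-1\right) \left(-4\right) = - Q \left(-4\right) = 4 Q$)
$\frac{1}{176^{2} + m{\left(-169,h \right)}} = \frac{1}{176^{2} + 4 \left(-18\right)} = \frac{1}{30976 - 72} = \frac{1}{30904}$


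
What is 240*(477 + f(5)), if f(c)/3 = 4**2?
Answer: 126000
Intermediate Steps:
f(c) = 48 (f(c) = 3*4**2 = 3*16 = 48)
240*(477 + f(5)) = 240*(477 + 48) = 240*525 = 126000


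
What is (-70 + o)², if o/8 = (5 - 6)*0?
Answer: 4900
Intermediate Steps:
o = 0 (o = 8*((5 - 6)*0) = 8*(-1*0) = 8*0 = 0)
(-70 + o)² = (-70 + 0)² = (-70)² = 4900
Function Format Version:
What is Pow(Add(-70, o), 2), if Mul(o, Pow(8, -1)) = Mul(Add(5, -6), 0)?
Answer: 4900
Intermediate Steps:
o = 0 (o = Mul(8, Mul(Add(5, -6), 0)) = Mul(8, Mul(-1, 0)) = Mul(8, 0) = 0)
Pow(Add(-70, o), 2) = Pow(Add(-70, 0), 2) = Pow(-70, 2) = 4900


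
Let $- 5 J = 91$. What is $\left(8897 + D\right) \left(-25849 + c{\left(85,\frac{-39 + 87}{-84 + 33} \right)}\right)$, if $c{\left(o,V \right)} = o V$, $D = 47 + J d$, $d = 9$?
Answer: $- \frac{1138309029}{5} \approx -2.2766 \cdot 10^{8}$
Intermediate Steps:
$J = - \frac{91}{5}$ ($J = \left(- \frac{1}{5}\right) 91 = - \frac{91}{5} \approx -18.2$)
$D = - \frac{584}{5}$ ($D = 47 - \frac{819}{5} = - \frac{584}{5} \approx -116.8$)
$c{\left(o,V \right)} = V o$
$\left(8897 + D\right) \left(-25849 + c{\left(85,\frac{-39 + 87}{-84 + 33} \right)}\right) = \left(8897 - \frac{584}{5}\right) \left(-25849 + \frac{-39 + 87}{-84 + 33} \cdot 85\right) = \frac{43901 \left(-25849 + \frac{48}{-51} \cdot 85\right)}{5} = \frac{43901 \left(-25849 + 48 \left(- \frac{1}{51}\right) 85\right)}{5} = \frac{43901 \left(-25849 - 80\right)}{5} = \frac{43901}{5} \left(-25929\right) = - \frac{1138309029}{5}$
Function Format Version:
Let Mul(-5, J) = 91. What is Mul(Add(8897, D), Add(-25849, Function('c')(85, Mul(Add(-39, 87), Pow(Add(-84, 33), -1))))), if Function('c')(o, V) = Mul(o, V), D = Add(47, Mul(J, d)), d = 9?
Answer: Rational(-1138309029, 5) ≈ -2.2766e+8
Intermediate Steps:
J = Rational(-91, 5) (J = Mul(Rational(-1, 5), 91) = Rational(-91, 5) ≈ -18.200)
D = Rational(-584, 5) (D = Add(47, Mul(Rational(-91, 5), 9)) = Add(47, Rational(-819, 5)) = Rational(-584, 5) ≈ -116.80)
Function('c')(o, V) = Mul(V, o)
Mul(Add(8897, D), Add(-25849, Function('c')(85, Mul(Add(-39, 87), Pow(Add(-84, 33), -1))))) = Mul(Add(8897, Rational(-584, 5)), Add(-25849, Mul(Mul(Add(-39, 87), Pow(Add(-84, 33), -1)), 85))) = Mul(Rational(43901, 5), Add(-25849, Mul(Mul(48, Pow(-51, -1)), 85))) = Mul(Rational(43901, 5), Add(-25849, Mul(Mul(48, Rational(-1, 51)), 85))) = Mul(Rational(43901, 5), Add(-25849, Mul(Rational(-16, 17), 85))) = Mul(Rational(43901, 5), Add(-25849, -80)) = Mul(Rational(43901, 5), -25929) = Rational(-1138309029, 5)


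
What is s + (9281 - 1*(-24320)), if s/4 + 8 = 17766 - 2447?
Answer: 94845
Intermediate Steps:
s = 61244 (s = -32 + 4*(17766 - 2447) = -32 + 4*15319 = -32 + 61276 = 61244)
s + (9281 - 1*(-24320)) = 61244 + (9281 - 1*(-24320)) = 61244 + (9281 + 24320) = 61244 + 33601 = 94845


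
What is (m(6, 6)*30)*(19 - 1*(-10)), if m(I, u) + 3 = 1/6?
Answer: -2465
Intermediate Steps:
m(I, u) = -17/6 (m(I, u) = -3 + 1/6 = -17/6)
(m(6, 6)*30)*(19 - 1*(-10)) = (-17/6*30)*(19 - 1*(-10)) = -85*(19 + 10) = -85*29 = -2465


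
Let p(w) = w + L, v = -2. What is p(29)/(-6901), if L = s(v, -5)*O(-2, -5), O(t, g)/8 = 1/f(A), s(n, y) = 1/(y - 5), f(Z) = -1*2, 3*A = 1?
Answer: -147/34505 ≈ -0.0042602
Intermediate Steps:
A = 1/3 (A = (1/3)*1 = 1/3 ≈ 0.33333)
f(Z) = -2
s(n, y) = 1/(-5 + y)
O(t, g) = -4 (O(t, g) = 8/(-2) = 8*(-1/2) = -4)
L = 2/5 (L = -4/(-5 - 5) = -4/(-10) = -1/10*(-4) = 2/5 ≈ 0.40000)
p(w) = 2/5 + w (p(w) = w + 2/5 = 2/5 + w)
p(29)/(-6901) = (2/5 + 29)/(-6901) = (147/5)*(-1/6901) = -147/34505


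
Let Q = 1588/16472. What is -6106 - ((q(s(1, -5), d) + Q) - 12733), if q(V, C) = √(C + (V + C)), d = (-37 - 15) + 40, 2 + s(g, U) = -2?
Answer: 27289589/4118 - 2*I*√7 ≈ 6626.9 - 5.2915*I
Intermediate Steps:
s(g, U) = -4 (s(g, U) = -2 - 2 = -4)
d = -12 (d = -52 + 40 = -12)
Q = 397/4118 (Q = 1588*(1/16472) = 397/4118 ≈ 0.096406)
q(V, C) = √(V + 2*C) (q(V, C) = √(C + (C + V)) = √(V + 2*C))
-6106 - ((q(s(1, -5), d) + Q) - 12733) = -6106 - ((√(-4 + 2*(-12)) + 397/4118) - 12733) = -6106 - ((√(-4 - 24) + 397/4118) - 12733) = -6106 - ((√(-28) + 397/4118) - 12733) = -6106 - ((2*I*√7 + 397/4118) - 12733) = -6106 - ((397/4118 + 2*I*√7) - 12733) = -6106 - (-52434097/4118 + 2*I*√7) = -6106 + (52434097/4118 - 2*I*√7) = 27289589/4118 - 2*I*√7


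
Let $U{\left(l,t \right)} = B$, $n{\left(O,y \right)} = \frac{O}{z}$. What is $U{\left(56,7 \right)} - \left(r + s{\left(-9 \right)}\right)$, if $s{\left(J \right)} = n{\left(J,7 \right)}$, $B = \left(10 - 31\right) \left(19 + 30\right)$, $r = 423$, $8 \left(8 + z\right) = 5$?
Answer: $- \frac{85740}{59} \approx -1453.2$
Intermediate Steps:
$z = - \frac{59}{8}$ ($z = -8 + \frac{1}{8} \cdot 5 = -8 + \frac{5}{8} = - \frac{59}{8} \approx -7.375$)
$n{\left(O,y \right)} = - \frac{8 O}{59}$ ($n{\left(O,y \right)} = \frac{O}{- \frac{59}{8}} = O \left(- \frac{8}{59}\right) = - \frac{8 O}{59}$)
$B = -1029$ ($B = \left(-21\right) 49 = -1029$)
$s{\left(J \right)} = - \frac{8 J}{59}$
$U{\left(l,t \right)} = -1029$
$U{\left(56,7 \right)} - \left(r + s{\left(-9 \right)}\right) = -1029 - \left(423 - - \frac{72}{59}\right) = -1029 - \left(423 + \frac{72}{59}\right) = -1029 - \frac{25029}{59} = - \frac{85740}{59}$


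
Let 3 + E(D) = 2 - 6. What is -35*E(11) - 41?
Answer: 204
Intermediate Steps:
E(D) = -7 (E(D) = -3 + (2 - 6) = -3 - 4 = -7)
-35*E(11) - 41 = -35*(-7) - 41 = 245 - 41 = 204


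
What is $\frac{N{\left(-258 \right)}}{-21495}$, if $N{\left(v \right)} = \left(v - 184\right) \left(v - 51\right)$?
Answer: $- \frac{45526}{7165} \approx -6.3539$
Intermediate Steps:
$N{\left(v \right)} = \left(-184 + v\right) \left(-51 + v\right)$
$\frac{N{\left(-258 \right)}}{-21495} = \frac{9384 + \left(-258\right)^{2} - -60630}{-21495} = \left(9384 + 66564 + 60630\right) \left(- \frac{1}{21495}\right) = 136578 \left(- \frac{1}{21495}\right) = - \frac{45526}{7165}$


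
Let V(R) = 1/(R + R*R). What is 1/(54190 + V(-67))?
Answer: 4422/239628181 ≈ 1.8454e-5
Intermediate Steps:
V(R) = 1/(R + R**2)
1/(54190 + V(-67)) = 1/(54190 + 1/((-67)*(1 - 67))) = 1/(54190 - 1/67/(-66)) = 1/(54190 - 1/67*(-1/66)) = 1/(54190 + 1/4422) = 1/(239628181/4422) = 4422/239628181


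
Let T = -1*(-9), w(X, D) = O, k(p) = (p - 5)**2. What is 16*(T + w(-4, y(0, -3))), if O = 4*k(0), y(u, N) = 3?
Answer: 1744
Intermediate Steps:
k(p) = (-5 + p)**2
O = 100 (O = 4*(-5 + 0)**2 = 4*(-5)**2 = 4*25 = 100)
w(X, D) = 100
T = 9
16*(T + w(-4, y(0, -3))) = 16*(9 + 100) = 16*109 = 1744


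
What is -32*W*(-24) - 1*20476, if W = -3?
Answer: -22780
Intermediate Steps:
-32*W*(-24) - 1*20476 = -32*(-3)*(-24) - 1*20476 = 96*(-24) - 20476 = -2304 - 20476 = -22780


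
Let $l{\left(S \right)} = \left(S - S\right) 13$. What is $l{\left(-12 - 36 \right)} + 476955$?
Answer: $476955$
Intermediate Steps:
$l{\left(S \right)} = 0$ ($l{\left(S \right)} = 0 \cdot 13 = 0$)
$l{\left(-12 - 36 \right)} + 476955 = 0 + 476955 = 476955$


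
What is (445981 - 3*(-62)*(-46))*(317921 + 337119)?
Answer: 286530872000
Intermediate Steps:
(445981 - 3*(-62)*(-46))*(317921 + 337119) = (445981 + 186*(-46))*655040 = (445981 - 8556)*655040 = 437425*655040 = 286530872000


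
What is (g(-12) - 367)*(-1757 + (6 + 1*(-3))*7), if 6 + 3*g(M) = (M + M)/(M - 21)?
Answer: 21125384/33 ≈ 6.4016e+5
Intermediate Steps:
g(M) = -2 + 2*M/(3*(-21 + M)) (g(M) = -2 + ((M + M)/(M - 21))/3 = -2 + ((2*M)/(-21 + M))/3 = -2 + (2*M/(-21 + M))/3 = -2 + 2*M/(3*(-21 + M)))
(g(-12) - 367)*(-1757 + (6 + 1*(-3))*7) = (2*(63 - 2*(-12))/(3*(-21 - 12)) - 367)*(-1757 + (6 + 1*(-3))*7) = ((2/3)*(63 + 24)/(-33) - 367)*(-1757 + (6 - 3)*7) = ((2/3)*(-1/33)*87 - 367)*(-1757 + 3*7) = (-58/33 - 367)*(-1757 + 21) = -12169/33*(-1736) = 21125384/33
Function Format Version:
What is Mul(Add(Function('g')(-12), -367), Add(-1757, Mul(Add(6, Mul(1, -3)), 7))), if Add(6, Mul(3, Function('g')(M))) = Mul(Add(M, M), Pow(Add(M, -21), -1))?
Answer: Rational(21125384, 33) ≈ 6.4016e+5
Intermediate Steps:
Function('g')(M) = Add(-2, Mul(Rational(2, 3), M, Pow(Add(-21, M), -1))) (Function('g')(M) = Add(-2, Mul(Rational(1, 3), Mul(Add(M, M), Pow(Add(M, -21), -1)))) = Add(-2, Mul(Rational(1, 3), Mul(Mul(2, M), Pow(Add(-21, M), -1)))) = Add(-2, Mul(Rational(1, 3), Mul(2, M, Pow(Add(-21, M), -1)))) = Add(-2, Mul(Rational(2, 3), M, Pow(Add(-21, M), -1))))
Mul(Add(Function('g')(-12), -367), Add(-1757, Mul(Add(6, Mul(1, -3)), 7))) = Mul(Add(Mul(Rational(2, 3), Pow(Add(-21, -12), -1), Add(63, Mul(-2, -12))), -367), Add(-1757, Mul(Add(6, Mul(1, -3)), 7))) = Mul(Add(Mul(Rational(2, 3), Pow(-33, -1), Add(63, 24)), -367), Add(-1757, Mul(Add(6, -3), 7))) = Mul(Add(Mul(Rational(2, 3), Rational(-1, 33), 87), -367), Add(-1757, Mul(3, 7))) = Mul(Add(Rational(-58, 33), -367), Add(-1757, 21)) = Mul(Rational(-12169, 33), -1736) = Rational(21125384, 33)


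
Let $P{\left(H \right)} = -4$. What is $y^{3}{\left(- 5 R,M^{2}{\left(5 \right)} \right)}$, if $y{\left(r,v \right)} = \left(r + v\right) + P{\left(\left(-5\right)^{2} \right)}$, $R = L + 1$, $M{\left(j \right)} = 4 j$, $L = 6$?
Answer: $47045881$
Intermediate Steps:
$R = 7$ ($R = 6 + 1 = 7$)
$y{\left(r,v \right)} = -4 + r + v$ ($y{\left(r,v \right)} = \left(r + v\right) - 4 = -4 + r + v$)
$y^{3}{\left(- 5 R,M^{2}{\left(5 \right)} \right)} = \left(-4 - 35 + \left(4 \cdot 5\right)^{2}\right)^{3} = \left(-4 - 35 + 20^{2}\right)^{3} = \left(-4 - 35 + 400\right)^{3} = 361^{3} = 47045881$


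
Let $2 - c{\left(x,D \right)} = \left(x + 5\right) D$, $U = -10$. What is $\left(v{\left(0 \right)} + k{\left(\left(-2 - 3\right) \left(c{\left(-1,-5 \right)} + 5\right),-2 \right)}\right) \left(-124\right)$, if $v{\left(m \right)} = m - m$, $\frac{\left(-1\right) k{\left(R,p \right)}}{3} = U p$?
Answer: $7440$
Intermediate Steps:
$c{\left(x,D \right)} = 2 - D \left(5 + x\right)$ ($c{\left(x,D \right)} = 2 - \left(x + 5\right) D = 2 - \left(5 + x\right) D = 2 - D \left(5 + x\right)$)
$k{\left(R,p \right)} = 30 p$ ($k{\left(R,p \right)} = - 3 \left(- 10 p\right) = 30 p$)
$v{\left(m \right)} = 0$
$\left(v{\left(0 \right)} + k{\left(\left(-2 - 3\right) \left(c{\left(-1,-5 \right)} + 5\right),-2 \right)}\right) \left(-124\right) = \left(0 + 30 \left(-2\right)\right) \left(-124\right) = \left(0 - 60\right) \left(-124\right) = \left(-60\right) \left(-124\right) = 7440$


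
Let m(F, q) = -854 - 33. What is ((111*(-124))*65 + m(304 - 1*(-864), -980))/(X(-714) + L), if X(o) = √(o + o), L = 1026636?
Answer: -76616732491/87831789827 + 895547*I*√357/526990738962 ≈ -0.87231 + 3.2108e-5*I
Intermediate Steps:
m(F, q) = -887
X(o) = √2*√o (X(o) = √(2*o) = √2*√o)
((111*(-124))*65 + m(304 - 1*(-864), -980))/(X(-714) + L) = ((111*(-124))*65 - 887)/(√2*√(-714) + 1026636) = (-13764*65 - 887)/(√2*(I*√714) + 1026636) = (-894660 - 887)/(2*I*√357 + 1026636) = -895547/(1026636 + 2*I*√357)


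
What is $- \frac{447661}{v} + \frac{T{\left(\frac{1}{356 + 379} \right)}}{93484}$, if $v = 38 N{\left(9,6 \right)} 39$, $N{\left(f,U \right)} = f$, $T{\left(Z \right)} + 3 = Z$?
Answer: $- \frac{2563262331341}{76371987510} \approx -33.563$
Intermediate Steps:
$T{\left(Z \right)} = -3 + Z$
$v = 13338$ ($v = 38 \cdot 9 \cdot 39 = 342 \cdot 39 = 13338$)
$- \frac{447661}{v} + \frac{T{\left(\frac{1}{356 + 379} \right)}}{93484} = - \frac{447661}{13338} + \frac{-3 + \frac{1}{356 + 379}}{93484} = \left(-447661\right) \frac{1}{13338} + \left(-3 + \frac{1}{735}\right) \frac{1}{93484} = - \frac{447661}{13338} + \left(-3 + \frac{1}{735}\right) \frac{1}{93484} = - \frac{447661}{13338} - \frac{551}{17177685} = - \frac{2563262331341}{76371987510}$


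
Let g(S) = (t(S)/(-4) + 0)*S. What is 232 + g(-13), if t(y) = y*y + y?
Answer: 739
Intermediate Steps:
t(y) = y + y**2 (t(y) = y**2 + y = y + y**2)
g(S) = -S**2*(1 + S)/4 (g(S) = ((S*(1 + S))/(-4) + 0)*S = ((S*(1 + S))*(-1/4) + 0)*S = (-S*(1 + S)/4 + 0)*S = (-S*(1 + S)/4)*S = -S**2*(1 + S)/4)
232 + g(-13) = 232 + (1/4)*(-13)**2*(-1 - 1*(-13)) = 232 + (1/4)*169*(-1 + 13) = 232 + (1/4)*169*12 = 232 + 507 = 739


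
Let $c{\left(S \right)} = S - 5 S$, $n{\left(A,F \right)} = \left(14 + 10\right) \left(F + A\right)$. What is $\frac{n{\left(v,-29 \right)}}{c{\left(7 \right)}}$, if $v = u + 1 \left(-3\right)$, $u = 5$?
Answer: $\frac{162}{7} \approx 23.143$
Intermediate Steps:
$v = 2$ ($v = 5 + 1 \left(-3\right) = 5 - 3 = 2$)
$n{\left(A,F \right)} = 24 A + 24 F$ ($n{\left(A,F \right)} = 24 \left(A + F\right) = 24 A + 24 F$)
$c{\left(S \right)} = - 4 S$
$\frac{n{\left(v,-29 \right)}}{c{\left(7 \right)}} = \frac{24 \cdot 2 + 24 \left(-29\right)}{\left(-4\right) 7} = \frac{48 - 696}{-28} = \left(-648\right) \left(- \frac{1}{28}\right) = \frac{162}{7}$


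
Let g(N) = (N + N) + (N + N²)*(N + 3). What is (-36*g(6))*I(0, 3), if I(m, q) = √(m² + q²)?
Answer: -42120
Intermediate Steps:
g(N) = 2*N + (3 + N)*(N + N²) (g(N) = 2*N + (N + N²)*(3 + N) = 2*N + (3 + N)*(N + N²))
(-36*g(6))*I(0, 3) = (-216*(5 + 6² + 4*6))*√(0² + 3²) = (-216*(5 + 36 + 24))*√(0 + 9) = (-216*65)*√9 = -36*390*3 = -14040*3 = -42120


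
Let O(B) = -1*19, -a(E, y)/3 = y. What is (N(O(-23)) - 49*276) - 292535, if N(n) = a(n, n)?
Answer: -306002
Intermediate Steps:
a(E, y) = -3*y
O(B) = -19
N(n) = -3*n
(N(O(-23)) - 49*276) - 292535 = (-3*(-19) - 49*276) - 292535 = (57 - 13524) - 292535 = -13467 - 292535 = -306002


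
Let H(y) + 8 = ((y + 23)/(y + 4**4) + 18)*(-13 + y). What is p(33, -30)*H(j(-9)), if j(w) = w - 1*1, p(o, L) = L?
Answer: 520555/41 ≈ 12696.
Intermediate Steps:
j(w) = -1 + w (j(w) = w - 1 = -1 + w)
H(y) = -8 + (-13 + y)*(18 + (23 + y)/(256 + y)) (H(y) = -8 + ((y + 23)/(y + 4**4) + 18)*(-13 + y) = -8 + ((23 + y)/(y + 256) + 18)*(-13 + y) = -8 + ((23 + y)/(256 + y) + 18)*(-13 + y) = -8 + (18 + (23 + y)/(256 + y))*(-13 + y) = -8 + (-13 + y)*(18 + (23 + y)/(256 + y)))
p(33, -30)*H(j(-9)) = -30*(-62251 + 19*(-1 - 9)**2 + 4376*(-1 - 9))/(256 + (-1 - 9)) = -30*(-62251 + 19*(-10)**2 + 4376*(-10))/(256 - 10) = -30*(-62251 + 19*100 - 43760)/246 = -5*(-62251 + 1900 - 43760)/41 = -5*(-104111)/41 = -30*(-104111/246) = 520555/41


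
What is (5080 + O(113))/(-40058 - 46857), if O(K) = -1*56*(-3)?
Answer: -5248/86915 ≈ -0.060381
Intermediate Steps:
O(K) = 168 (O(K) = -56*(-3) = 168)
(5080 + O(113))/(-40058 - 46857) = (5080 + 168)/(-40058 - 46857) = 5248/(-86915) = 5248*(-1/86915) = -5248/86915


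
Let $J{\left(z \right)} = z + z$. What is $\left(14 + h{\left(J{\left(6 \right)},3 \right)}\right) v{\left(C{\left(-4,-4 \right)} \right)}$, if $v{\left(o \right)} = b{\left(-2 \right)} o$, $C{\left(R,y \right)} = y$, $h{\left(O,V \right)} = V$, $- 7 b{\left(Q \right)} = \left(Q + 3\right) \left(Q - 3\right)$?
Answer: $- \frac{340}{7} \approx -48.571$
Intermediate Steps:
$J{\left(z \right)} = 2 z$
$b{\left(Q \right)} = - \frac{\left(-3 + Q\right) \left(3 + Q\right)}{7}$ ($b{\left(Q \right)} = - \frac{\left(Q + 3\right) \left(Q - 3\right)}{7} = - \frac{\left(3 + Q\right) \left(-3 + Q\right)}{7} = - \frac{\left(-3 + Q\right) \left(3 + Q\right)}{7}$)
$v{\left(o \right)} = \frac{5 o}{7}$ ($v{\left(o \right)} = \left(\frac{9}{7} - \frac{\left(-2\right)^{2}}{7}\right) o = \left(\frac{9}{7} - \frac{4}{7}\right) o = \frac{5 o}{7}$)
$\left(14 + h{\left(J{\left(6 \right)},3 \right)}\right) v{\left(C{\left(-4,-4 \right)} \right)} = \left(14 + 3\right) \frac{5}{7} \left(-4\right) = 17 \left(- \frac{20}{7}\right) = - \frac{340}{7}$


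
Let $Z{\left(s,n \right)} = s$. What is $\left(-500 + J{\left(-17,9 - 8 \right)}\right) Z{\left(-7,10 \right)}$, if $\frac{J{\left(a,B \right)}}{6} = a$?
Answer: $4214$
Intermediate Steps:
$J{\left(a,B \right)} = 6 a$
$\left(-500 + J{\left(-17,9 - 8 \right)}\right) Z{\left(-7,10 \right)} = \left(-500 + 6 \left(-17\right)\right) \left(-7\right) = \left(-500 - 102\right) \left(-7\right) = \left(-602\right) \left(-7\right) = 4214$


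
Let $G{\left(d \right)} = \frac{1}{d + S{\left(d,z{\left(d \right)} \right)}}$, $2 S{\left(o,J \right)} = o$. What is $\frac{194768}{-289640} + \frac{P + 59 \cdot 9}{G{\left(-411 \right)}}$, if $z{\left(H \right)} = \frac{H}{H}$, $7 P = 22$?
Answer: $- \frac{166912161179}{506870} \approx -3.293 \cdot 10^{5}$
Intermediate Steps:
$P = \frac{22}{7}$ ($P = \frac{1}{7} \cdot 22 = \frac{22}{7} \approx 3.1429$)
$z{\left(H \right)} = 1$
$S{\left(o,J \right)} = \frac{o}{2}$
$G{\left(d \right)} = \frac{2}{3 d}$ ($G{\left(d \right)} = \frac{1}{d + \frac{d}{2}} = \frac{1}{\frac{3}{2} d} = \frac{2}{3 d}$)
$\frac{194768}{-289640} + \frac{P + 59 \cdot 9}{G{\left(-411 \right)}} = \frac{194768}{-289640} + \frac{\frac{22}{7} + 59 \cdot 9}{\frac{2}{3} \frac{1}{-411}} = 194768 \left(- \frac{1}{289640}\right) + \frac{\frac{22}{7} + 531}{\frac{2}{3} \left(- \frac{1}{411}\right)} = - \frac{24346}{36205} + \frac{3739}{7 \left(- \frac{2}{1233}\right)} = - \frac{24346}{36205} + \frac{3739}{7} \left(- \frac{1233}{2}\right) = - \frac{24346}{36205} - \frac{4610187}{14} = - \frac{166912161179}{506870}$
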